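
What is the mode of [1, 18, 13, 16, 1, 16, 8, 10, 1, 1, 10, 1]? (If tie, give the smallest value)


Count the frequency of each value:
  1 appears 5 time(s)
  8 appears 1 time(s)
  10 appears 2 time(s)
  13 appears 1 time(s)
  16 appears 2 time(s)
  18 appears 1 time(s)
Maximum frequency is 5.
Only 1 reaches that frequency, so it is the mode.
Final answer: 1


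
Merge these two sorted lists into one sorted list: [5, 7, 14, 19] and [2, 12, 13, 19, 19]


List A: [5, 7, 14, 19]
List B: [2, 12, 13, 19, 19]
Repeatedly compare the front elements and take the smaller:
  5 vs 2 -> take 2
  5 vs 12 -> take 5
  7 vs 12 -> take 7
  14 vs 12 -> take 12
  14 vs 13 -> take 13
  14 vs 19 -> take 14
  19 vs 19 -> take 19
  A is exhausted; append the rest of B: [19, 19]
Final answer: [2, 5, 7, 12, 13, 14, 19, 19, 19]


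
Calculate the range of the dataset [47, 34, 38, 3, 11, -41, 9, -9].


Maximum value: 47
Minimum value: -41
Range = 47 - (-41) = 88
Final answer: 88


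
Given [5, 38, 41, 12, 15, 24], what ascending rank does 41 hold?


Sort ascending: [5, 12, 15, 24, 38, 41]
Find 41 in the sorted list.
41 is at position 6 (1-indexed).
Final answer: 6


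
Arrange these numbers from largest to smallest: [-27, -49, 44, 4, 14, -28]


Original list: [-27, -49, 44, 4, 14, -28]
Repeatedly take the largest remaining element:
  Remaining [-27, -49, 44, 4, 14, -28] -> largest is 44
  Remaining [-27, -49, 4, 14, -28] -> largest is 14
  Remaining [-27, -49, 4, -28] -> largest is 4
  Remaining [-27, -49, -28] -> largest is -27
  Remaining [-49, -28] -> largest is -28
  Remaining [-49] -> largest is -49
Collecting the picks in order gives the descending list.
Final answer: [44, 14, 4, -27, -28, -49]


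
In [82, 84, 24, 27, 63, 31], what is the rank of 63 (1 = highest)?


Sort descending: [84, 82, 63, 31, 27, 24]
Find 63 in the sorted list.
63 is at position 3.
Final answer: 3


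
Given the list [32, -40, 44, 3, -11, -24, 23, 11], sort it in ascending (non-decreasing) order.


Original list: [32, -40, 44, 3, -11, -24, 23, 11]
Repeatedly take the smallest remaining element:
  Remaining [32, -40, 44, 3, -11, -24, 23, 11] -> smallest is -40
  Remaining [32, 44, 3, -11, -24, 23, 11] -> smallest is -24
  Remaining [32, 44, 3, -11, 23, 11] -> smallest is -11
  Remaining [32, 44, 3, 23, 11] -> smallest is 3
  Remaining [32, 44, 23, 11] -> smallest is 11
  Remaining [32, 44, 23] -> smallest is 23
  Remaining [32, 44] -> smallest is 32
  Remaining [44] -> smallest is 44
Collecting the picks in order gives the sorted list.
Final answer: [-40, -24, -11, 3, 11, 23, 32, 44]


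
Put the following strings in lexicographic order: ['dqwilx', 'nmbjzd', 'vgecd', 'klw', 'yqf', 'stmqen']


Compare strings character by character (the first differing letter decides):
  'dqwilx' < 'klw' since 'd' < 'k' at position 1
  'klw' < 'nmbjzd' since 'k' < 'n' at position 1
  'nmbjzd' < 'stmqen' since 'n' < 's' at position 1
  'stmqen' < 'vgecd' since 's' < 'v' at position 1
  'vgecd' < 'yqf' since 'v' < 'y' at position 1
Chaining these comparisons gives the alphabetical order.
Final answer: ['dqwilx', 'klw', 'nmbjzd', 'stmqen', 'vgecd', 'yqf']


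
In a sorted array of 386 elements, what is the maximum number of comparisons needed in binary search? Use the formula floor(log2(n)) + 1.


Binary search halves the search space each step.
Maximum comparisons = floor(log2(386)) + 1
log2(386) = 8.5925
floor(log2(386)) = 8, so 8 + 1 = 9
Final answer: 9


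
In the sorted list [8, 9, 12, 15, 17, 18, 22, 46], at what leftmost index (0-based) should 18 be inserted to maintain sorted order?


List is sorted: [8, 9, 12, 15, 17, 18, 22, 46]
We need the leftmost position where 18 can be inserted, i.e. the first index whose element is >= 18 (or the end of the list if none is).
Binary search with low=0, high=8 (0-based indices):
  low=0, high=8, mid=4: a[4]=17 < 18, so low = 5
  low=5, high=8, mid=6: a[6]=22 >= 18, so high = 6
  low=5, high=6, mid=5: a[5]=18 >= 18, so high = 5
Now low = high = 5, so the insertion index is 5.
Final answer: 5


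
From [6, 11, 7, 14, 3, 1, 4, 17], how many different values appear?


List all unique values:
Distinct values: [1, 3, 4, 6, 7, 11, 14, 17]
Count = 8
Final answer: 8


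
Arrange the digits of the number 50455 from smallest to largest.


The number 50455 has digits: 5, 0, 4, 5, 5
Sorted: 0, 4, 5, 5, 5
Joining the sorted digits gives the result.
Final answer: 04555


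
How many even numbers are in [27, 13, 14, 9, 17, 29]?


Check each element:
  27 is odd
  13 is odd
  14 is even
  9 is odd
  17 is odd
  29 is odd
Evens: [14]
Count of evens = 1
Final answer: 1


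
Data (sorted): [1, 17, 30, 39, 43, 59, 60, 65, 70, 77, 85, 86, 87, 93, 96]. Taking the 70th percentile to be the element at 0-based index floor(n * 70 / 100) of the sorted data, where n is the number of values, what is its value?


The dataset has n = 15 elements.
Index = floor(15 * 70 / 100) = floor(1050 / 100) = floor(10.5) = 10
Counting from index 0 in the sorted data, the element at index 10 is 85.
Final answer: 85


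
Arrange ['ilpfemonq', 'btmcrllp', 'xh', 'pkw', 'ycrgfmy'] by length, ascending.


Compute lengths:
  'ilpfemonq' has length 9
  'btmcrllp' has length 8
  'xh' has length 2
  'pkw' has length 3
  'ycrgfmy' has length 7
Lengths in increasing order: 2 < 3 < 7 < 8 < 9
Listing the words in that order gives the answer.
Final answer: ['xh', 'pkw', 'ycrgfmy', 'btmcrllp', 'ilpfemonq']


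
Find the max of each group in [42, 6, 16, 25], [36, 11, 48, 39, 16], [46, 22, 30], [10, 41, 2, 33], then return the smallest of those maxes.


Find max of each group:
  Group 1: [42, 6, 16, 25] -> max = 42
  Group 2: [36, 11, 48, 39, 16] -> max = 48
  Group 3: [46, 22, 30] -> max = 46
  Group 4: [10, 41, 2, 33] -> max = 41
Maxes: [42, 48, 46, 41]
Minimum of maxes = 41
Final answer: 41


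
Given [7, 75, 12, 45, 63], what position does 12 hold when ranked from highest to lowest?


Sort descending: [75, 63, 45, 12, 7]
Find 12 in the sorted list.
12 is at position 4.
Final answer: 4


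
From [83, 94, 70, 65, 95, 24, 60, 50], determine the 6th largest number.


Sort descending: [95, 94, 83, 70, 65, 60, 50, 24]
The 6th element (1-indexed) is at index 5.
Value = 60
Final answer: 60


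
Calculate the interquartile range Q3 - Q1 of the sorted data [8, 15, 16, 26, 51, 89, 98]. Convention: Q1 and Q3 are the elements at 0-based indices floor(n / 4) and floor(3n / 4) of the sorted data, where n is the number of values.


The data has n = 7 elements.
Q1 index = floor(7 / 4) = floor(1.75) = 1; Q3 index = floor(3 * 7 / 4) = floor(5.25) = 5
Q1 = element at index 1 = 15
Q3 = element at index 5 = 89
IQR = 89 - 15 = 74
Final answer: 74


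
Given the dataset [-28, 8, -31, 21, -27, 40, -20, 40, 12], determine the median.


First, sort the list: [-31, -28, -27, -20, 8, 12, 21, 40, 40]
The list has 9 elements (odd count).
The middle index is 4 (0-based), and the element there is 8.
Final answer: 8


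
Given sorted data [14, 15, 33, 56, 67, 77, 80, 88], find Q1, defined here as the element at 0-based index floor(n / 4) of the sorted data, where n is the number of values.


The list has n = 8 elements.
Q1 index = floor(8 / 4) = floor(2) = 2
Counting from index 0 in the sorted data, the element at index 2 is 33.
Final answer: 33


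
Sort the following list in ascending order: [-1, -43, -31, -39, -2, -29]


Original list: [-1, -43, -31, -39, -2, -29]
Repeatedly take the smallest remaining element:
  Remaining [-1, -43, -31, -39, -2, -29] -> smallest is -43
  Remaining [-1, -31, -39, -2, -29] -> smallest is -39
  Remaining [-1, -31, -2, -29] -> smallest is -31
  Remaining [-1, -2, -29] -> smallest is -29
  Remaining [-1, -2] -> smallest is -2
  Remaining [-1] -> smallest is -1
Collecting the picks in order gives the sorted list.
Final answer: [-43, -39, -31, -29, -2, -1]


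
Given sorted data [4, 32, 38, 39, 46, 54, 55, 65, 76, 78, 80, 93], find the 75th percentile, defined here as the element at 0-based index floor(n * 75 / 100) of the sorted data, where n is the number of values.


The dataset has n = 12 elements.
Index = floor(12 * 75 / 100) = floor(900 / 100) = floor(9) = 9
Counting from index 0 in the sorted data, the element at index 9 is 78.
Final answer: 78


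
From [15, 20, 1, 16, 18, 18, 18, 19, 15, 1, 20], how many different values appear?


List all unique values:
Distinct values: [1, 15, 16, 18, 19, 20]
Count = 6
Final answer: 6


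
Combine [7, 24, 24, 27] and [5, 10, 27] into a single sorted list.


List A: [7, 24, 24, 27]
List B: [5, 10, 27]
Repeatedly compare the front elements and take the smaller:
  7 vs 5 -> take 5
  7 vs 10 -> take 7
  24 vs 10 -> take 10
  24 vs 27 -> take 24
  24 vs 27 -> take 24
  27 vs 27 -> take 27
  A is exhausted; append the rest of B: [27]
Final answer: [5, 7, 10, 24, 24, 27, 27]


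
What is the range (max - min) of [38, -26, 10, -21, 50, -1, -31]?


Maximum value: 50
Minimum value: -31
Range = 50 - (-31) = 81
Final answer: 81


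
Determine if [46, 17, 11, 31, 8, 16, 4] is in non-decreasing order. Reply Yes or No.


Check consecutive pairs:
  46 <= 17? False
  17 <= 11? False
  11 <= 31? True
  31 <= 8? False
  8 <= 16? True
  16 <= 4? False
4 consecutive pair(s) are out of order, so the list is not sorted.
Final answer: No


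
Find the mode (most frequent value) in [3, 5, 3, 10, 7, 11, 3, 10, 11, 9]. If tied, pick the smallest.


Count the frequency of each value:
  3 appears 3 time(s)
  5 appears 1 time(s)
  7 appears 1 time(s)
  9 appears 1 time(s)
  10 appears 2 time(s)
  11 appears 2 time(s)
Maximum frequency is 3.
Only 3 reaches that frequency, so it is the mode.
Final answer: 3


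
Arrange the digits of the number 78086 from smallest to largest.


The number 78086 has digits: 7, 8, 0, 8, 6
Sorted: 0, 6, 7, 8, 8
Joining the sorted digits gives the result.
Final answer: 06788


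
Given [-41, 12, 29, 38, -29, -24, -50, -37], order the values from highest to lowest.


Original list: [-41, 12, 29, 38, -29, -24, -50, -37]
Repeatedly take the largest remaining element:
  Remaining [-41, 12, 29, 38, -29, -24, -50, -37] -> largest is 38
  Remaining [-41, 12, 29, -29, -24, -50, -37] -> largest is 29
  Remaining [-41, 12, -29, -24, -50, -37] -> largest is 12
  Remaining [-41, -29, -24, -50, -37] -> largest is -24
  Remaining [-41, -29, -50, -37] -> largest is -29
  Remaining [-41, -50, -37] -> largest is -37
  Remaining [-41, -50] -> largest is -41
  Remaining [-50] -> largest is -50
Collecting the picks in order gives the descending list.
Final answer: [38, 29, 12, -24, -29, -37, -41, -50]


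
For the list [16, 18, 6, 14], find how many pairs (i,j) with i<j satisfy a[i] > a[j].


For each element, count the later elements that are smaller than it:
  16 (index 0): smaller elements after it = [6, 14] -> 2
  18 (index 1): smaller elements after it = [6, 14] -> 2
  6 (index 2): smaller elements after it = [] -> 0
Total inversions = 2 + 2 + 0 = 4
Final answer: 4


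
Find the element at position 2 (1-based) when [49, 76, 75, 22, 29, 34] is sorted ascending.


Sort ascending: [22, 29, 34, 49, 75, 76]
The 2nd element (1-indexed) is at index 1.
Value = 29
Final answer: 29


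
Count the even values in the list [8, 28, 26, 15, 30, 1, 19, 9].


Check each element:
  8 is even
  28 is even
  26 is even
  15 is odd
  30 is even
  1 is odd
  19 is odd
  9 is odd
Evens: [8, 28, 26, 30]
Count of evens = 4
Final answer: 4


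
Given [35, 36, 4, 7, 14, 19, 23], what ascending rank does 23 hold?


Sort ascending: [4, 7, 14, 19, 23, 35, 36]
Find 23 in the sorted list.
23 is at position 5 (1-indexed).
Final answer: 5


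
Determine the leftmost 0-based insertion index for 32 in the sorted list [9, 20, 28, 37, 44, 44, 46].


List is sorted: [9, 20, 28, 37, 44, 44, 46]
We need the leftmost position where 32 can be inserted, i.e. the first index whose element is >= 32 (or the end of the list if none is).
Binary search with low=0, high=7 (0-based indices):
  low=0, high=7, mid=3: a[3]=37 >= 32, so high = 3
  low=0, high=3, mid=1: a[1]=20 < 32, so low = 2
  low=2, high=3, mid=2: a[2]=28 < 32, so low = 3
Now low = high = 3, so the insertion index is 3.
Final answer: 3


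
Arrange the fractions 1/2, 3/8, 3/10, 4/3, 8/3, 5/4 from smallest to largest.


Convert to decimal for comparison:
  1/2 = 0.5
  3/8 = 0.375
  3/10 = 0.3
  4/3 = 1.3333
  8/3 = 2.6667
  5/4 = 1.25
Decimals in increasing order: 0.3 < 0.375 < 0.5 < 1.25 < 1.3333 < 2.6667
Writing each back as its fraction gives the sorted order.
Final answer: 3/10, 3/8, 1/2, 5/4, 4/3, 8/3


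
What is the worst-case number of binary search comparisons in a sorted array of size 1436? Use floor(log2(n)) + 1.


Binary search halves the search space each step.
Maximum comparisons = floor(log2(1436)) + 1
log2(1436) = 10.4878
floor(log2(1436)) = 10, so 10 + 1 = 11
Final answer: 11


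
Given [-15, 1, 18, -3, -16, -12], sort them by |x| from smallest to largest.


Compute absolute values:
  |-15| = 15
  |1| = 1
  |18| = 18
  |-3| = 3
  |-16| = 16
  |-12| = 12
Absolute values in increasing order: 1 < 3 < 12 < 15 < 16 < 18
Listing the original numbers in that order gives the answer.
Final answer: [1, -3, -12, -15, -16, 18]


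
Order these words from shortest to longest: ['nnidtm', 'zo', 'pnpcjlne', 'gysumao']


Compute lengths:
  'nnidtm' has length 6
  'zo' has length 2
  'pnpcjlne' has length 8
  'gysumao' has length 7
Lengths in increasing order: 2 < 6 < 7 < 8
Listing the words in that order gives the answer.
Final answer: ['zo', 'nnidtm', 'gysumao', 'pnpcjlne']


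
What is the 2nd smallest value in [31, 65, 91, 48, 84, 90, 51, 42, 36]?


Sort ascending: [31, 36, 42, 48, 51, 65, 84, 90, 91]
The 2nd element (1-indexed) is at index 1.
Value = 36
Final answer: 36


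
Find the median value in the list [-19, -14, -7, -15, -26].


First, sort the list: [-26, -19, -15, -14, -7]
The list has 5 elements (odd count).
The middle index is 2 (0-based), and the element there is -15.
Final answer: -15


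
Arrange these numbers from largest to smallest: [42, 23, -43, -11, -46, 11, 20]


Original list: [42, 23, -43, -11, -46, 11, 20]
Repeatedly take the largest remaining element:
  Remaining [42, 23, -43, -11, -46, 11, 20] -> largest is 42
  Remaining [23, -43, -11, -46, 11, 20] -> largest is 23
  Remaining [-43, -11, -46, 11, 20] -> largest is 20
  Remaining [-43, -11, -46, 11] -> largest is 11
  Remaining [-43, -11, -46] -> largest is -11
  Remaining [-43, -46] -> largest is -43
  Remaining [-46] -> largest is -46
Collecting the picks in order gives the descending list.
Final answer: [42, 23, 20, 11, -11, -43, -46]


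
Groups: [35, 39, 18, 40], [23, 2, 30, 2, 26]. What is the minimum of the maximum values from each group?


Find max of each group:
  Group 1: [35, 39, 18, 40] -> max = 40
  Group 2: [23, 2, 30, 2, 26] -> max = 30
Maxes: [40, 30]
Minimum of maxes = 30
Final answer: 30


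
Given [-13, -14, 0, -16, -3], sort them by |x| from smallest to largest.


Compute absolute values:
  |-13| = 13
  |-14| = 14
  |0| = 0
  |-16| = 16
  |-3| = 3
Absolute values in increasing order: 0 < 3 < 13 < 14 < 16
Listing the original numbers in that order gives the answer.
Final answer: [0, -3, -13, -14, -16]


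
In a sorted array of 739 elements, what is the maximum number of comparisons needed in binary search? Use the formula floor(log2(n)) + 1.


Binary search halves the search space each step.
Maximum comparisons = floor(log2(739)) + 1
log2(739) = 9.5294
floor(log2(739)) = 9, so 9 + 1 = 10
Final answer: 10


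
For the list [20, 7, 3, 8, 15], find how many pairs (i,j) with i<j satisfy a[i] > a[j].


For each element, count the later elements that are smaller than it:
  20 (index 0): smaller elements after it = [7, 3, 8, 15] -> 4
  7 (index 1): smaller elements after it = [3] -> 1
  3 (index 2): smaller elements after it = [] -> 0
  8 (index 3): smaller elements after it = [] -> 0
Total inversions = 4 + 1 + 0 + 0 = 5
Final answer: 5


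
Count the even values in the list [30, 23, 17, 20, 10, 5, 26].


Check each element:
  30 is even
  23 is odd
  17 is odd
  20 is even
  10 is even
  5 is odd
  26 is even
Evens: [30, 20, 10, 26]
Count of evens = 4
Final answer: 4


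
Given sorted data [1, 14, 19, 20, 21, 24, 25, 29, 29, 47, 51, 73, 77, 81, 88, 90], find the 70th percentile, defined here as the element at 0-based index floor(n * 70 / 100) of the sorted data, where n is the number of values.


The dataset has n = 16 elements.
Index = floor(16 * 70 / 100) = floor(1120 / 100) = floor(11.2) = 11
Counting from index 0 in the sorted data, the element at index 11 is 73.
Final answer: 73


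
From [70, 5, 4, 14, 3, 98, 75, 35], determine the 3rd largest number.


Sort descending: [98, 75, 70, 35, 14, 5, 4, 3]
The 3rd element (1-indexed) is at index 2.
Value = 70
Final answer: 70


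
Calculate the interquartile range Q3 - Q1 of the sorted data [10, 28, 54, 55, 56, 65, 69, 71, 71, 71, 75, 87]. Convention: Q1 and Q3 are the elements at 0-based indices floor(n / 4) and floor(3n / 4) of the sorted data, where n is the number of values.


The data has n = 12 elements.
Q1 index = floor(12 / 4) = floor(3) = 3; Q3 index = floor(3 * 12 / 4) = floor(9) = 9
Q1 = element at index 3 = 55
Q3 = element at index 9 = 71
IQR = 71 - 55 = 16
Final answer: 16


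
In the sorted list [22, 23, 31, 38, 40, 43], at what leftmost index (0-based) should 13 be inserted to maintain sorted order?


List is sorted: [22, 23, 31, 38, 40, 43]
We need the leftmost position where 13 can be inserted, i.e. the first index whose element is >= 13 (or the end of the list if none is).
Binary search with low=0, high=6 (0-based indices):
  low=0, high=6, mid=3: a[3]=38 >= 13, so high = 3
  low=0, high=3, mid=1: a[1]=23 >= 13, so high = 1
  low=0, high=1, mid=0: a[0]=22 >= 13, so high = 0
Now low = high = 0, so the insertion index is 0.
Final answer: 0


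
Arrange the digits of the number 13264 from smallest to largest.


The number 13264 has digits: 1, 3, 2, 6, 4
Sorted: 1, 2, 3, 4, 6
Joining the sorted digits gives the result.
Final answer: 12346


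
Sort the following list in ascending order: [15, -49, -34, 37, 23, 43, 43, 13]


Original list: [15, -49, -34, 37, 23, 43, 43, 13]
Repeatedly take the smallest remaining element:
  Remaining [15, -49, -34, 37, 23, 43, 43, 13] -> smallest is -49
  Remaining [15, -34, 37, 23, 43, 43, 13] -> smallest is -34
  Remaining [15, 37, 23, 43, 43, 13] -> smallest is 13
  Remaining [15, 37, 23, 43, 43] -> smallest is 15
  Remaining [37, 23, 43, 43] -> smallest is 23
  Remaining [37, 43, 43] -> smallest is 37
  Remaining [43, 43] -> smallest is 43
  Remaining [43] -> smallest is 43
Collecting the picks in order gives the sorted list.
Final answer: [-49, -34, 13, 15, 23, 37, 43, 43]


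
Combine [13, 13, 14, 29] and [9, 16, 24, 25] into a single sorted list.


List A: [13, 13, 14, 29]
List B: [9, 16, 24, 25]
Repeatedly compare the front elements and take the smaller:
  13 vs 9 -> take 9
  13 vs 16 -> take 13
  13 vs 16 -> take 13
  14 vs 16 -> take 14
  29 vs 16 -> take 16
  29 vs 24 -> take 24
  29 vs 25 -> take 25
  B is exhausted; append the rest of A: [29]
Final answer: [9, 13, 13, 14, 16, 24, 25, 29]


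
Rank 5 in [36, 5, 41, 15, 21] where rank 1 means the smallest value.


Sort ascending: [5, 15, 21, 36, 41]
Find 5 in the sorted list.
5 is at position 1 (1-indexed).
Final answer: 1


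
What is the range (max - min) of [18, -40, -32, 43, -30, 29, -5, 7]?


Maximum value: 43
Minimum value: -40
Range = 43 - (-40) = 83
Final answer: 83


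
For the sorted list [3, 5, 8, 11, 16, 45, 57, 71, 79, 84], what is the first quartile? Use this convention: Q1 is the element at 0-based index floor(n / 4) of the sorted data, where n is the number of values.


The list has n = 10 elements.
Q1 index = floor(10 / 4) = floor(2.5) = 2
Counting from index 0 in the sorted data, the element at index 2 is 8.
Final answer: 8


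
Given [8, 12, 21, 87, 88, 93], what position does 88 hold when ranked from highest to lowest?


Sort descending: [93, 88, 87, 21, 12, 8]
Find 88 in the sorted list.
88 is at position 2.
Final answer: 2


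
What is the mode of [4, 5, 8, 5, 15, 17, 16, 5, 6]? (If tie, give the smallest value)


Count the frequency of each value:
  4 appears 1 time(s)
  5 appears 3 time(s)
  6 appears 1 time(s)
  8 appears 1 time(s)
  15 appears 1 time(s)
  16 appears 1 time(s)
  17 appears 1 time(s)
Maximum frequency is 3.
Only 5 reaches that frequency, so it is the mode.
Final answer: 5


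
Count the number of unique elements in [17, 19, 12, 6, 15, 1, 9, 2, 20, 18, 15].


List all unique values:
Distinct values: [1, 2, 6, 9, 12, 15, 17, 18, 19, 20]
Count = 10
Final answer: 10


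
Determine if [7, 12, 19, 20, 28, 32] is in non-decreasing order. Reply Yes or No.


Check consecutive pairs:
  7 <= 12? True
  12 <= 19? True
  19 <= 20? True
  20 <= 28? True
  28 <= 32? True
Every consecutive pair is in order, so the list is non-decreasing.
Final answer: Yes


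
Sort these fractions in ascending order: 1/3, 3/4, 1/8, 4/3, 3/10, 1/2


Convert to decimal for comparison:
  1/3 = 0.3333
  3/4 = 0.75
  1/8 = 0.125
  4/3 = 1.3333
  3/10 = 0.3
  1/2 = 0.5
Decimals in increasing order: 0.125 < 0.3 < 0.3333 < 0.5 < 0.75 < 1.3333
Writing each back as its fraction gives the sorted order.
Final answer: 1/8, 3/10, 1/3, 1/2, 3/4, 4/3


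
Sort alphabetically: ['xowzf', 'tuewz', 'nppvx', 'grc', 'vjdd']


Compare strings character by character (the first differing letter decides):
  'grc' < 'nppvx' since 'g' < 'n' at position 1
  'nppvx' < 'tuewz' since 'n' < 't' at position 1
  'tuewz' < 'vjdd' since 't' < 'v' at position 1
  'vjdd' < 'xowzf' since 'v' < 'x' at position 1
Chaining these comparisons gives the alphabetical order.
Final answer: ['grc', 'nppvx', 'tuewz', 'vjdd', 'xowzf']


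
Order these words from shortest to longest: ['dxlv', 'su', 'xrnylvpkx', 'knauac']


Compute lengths:
  'dxlv' has length 4
  'su' has length 2
  'xrnylvpkx' has length 9
  'knauac' has length 6
Lengths in increasing order: 2 < 4 < 6 < 9
Listing the words in that order gives the answer.
Final answer: ['su', 'dxlv', 'knauac', 'xrnylvpkx']


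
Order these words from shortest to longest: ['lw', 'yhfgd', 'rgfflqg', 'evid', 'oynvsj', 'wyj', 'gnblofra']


Compute lengths:
  'lw' has length 2
  'yhfgd' has length 5
  'rgfflqg' has length 7
  'evid' has length 4
  'oynvsj' has length 6
  'wyj' has length 3
  'gnblofra' has length 8
Lengths in increasing order: 2 < 3 < 4 < 5 < 6 < 7 < 8
Listing the words in that order gives the answer.
Final answer: ['lw', 'wyj', 'evid', 'yhfgd', 'oynvsj', 'rgfflqg', 'gnblofra']


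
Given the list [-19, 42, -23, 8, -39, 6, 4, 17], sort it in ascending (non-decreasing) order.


Original list: [-19, 42, -23, 8, -39, 6, 4, 17]
Repeatedly take the smallest remaining element:
  Remaining [-19, 42, -23, 8, -39, 6, 4, 17] -> smallest is -39
  Remaining [-19, 42, -23, 8, 6, 4, 17] -> smallest is -23
  Remaining [-19, 42, 8, 6, 4, 17] -> smallest is -19
  Remaining [42, 8, 6, 4, 17] -> smallest is 4
  Remaining [42, 8, 6, 17] -> smallest is 6
  Remaining [42, 8, 17] -> smallest is 8
  Remaining [42, 17] -> smallest is 17
  Remaining [42] -> smallest is 42
Collecting the picks in order gives the sorted list.
Final answer: [-39, -23, -19, 4, 6, 8, 17, 42]


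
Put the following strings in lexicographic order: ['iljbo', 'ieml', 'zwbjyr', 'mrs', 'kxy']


Compare strings character by character (the first differing letter decides):
  'ieml' < 'iljbo' since 'e' < 'l' at position 2
  'iljbo' < 'kxy' since 'i' < 'k' at position 1
  'kxy' < 'mrs' since 'k' < 'm' at position 1
  'mrs' < 'zwbjyr' since 'm' < 'z' at position 1
Chaining these comparisons gives the alphabetical order.
Final answer: ['ieml', 'iljbo', 'kxy', 'mrs', 'zwbjyr']


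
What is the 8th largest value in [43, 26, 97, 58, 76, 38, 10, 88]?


Sort descending: [97, 88, 76, 58, 43, 38, 26, 10]
The 8th element (1-indexed) is at index 7.
Value = 10
Final answer: 10


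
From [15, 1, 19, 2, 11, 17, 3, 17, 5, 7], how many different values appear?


List all unique values:
Distinct values: [1, 2, 3, 5, 7, 11, 15, 17, 19]
Count = 9
Final answer: 9


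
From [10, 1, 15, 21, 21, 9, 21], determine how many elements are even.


Check each element:
  10 is even
  1 is odd
  15 is odd
  21 is odd
  21 is odd
  9 is odd
  21 is odd
Evens: [10]
Count of evens = 1
Final answer: 1


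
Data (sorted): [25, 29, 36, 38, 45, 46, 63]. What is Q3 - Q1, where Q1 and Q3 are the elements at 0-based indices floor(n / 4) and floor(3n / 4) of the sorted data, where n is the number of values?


The data has n = 7 elements.
Q1 index = floor(7 / 4) = floor(1.75) = 1; Q3 index = floor(3 * 7 / 4) = floor(5.25) = 5
Q1 = element at index 1 = 29
Q3 = element at index 5 = 46
IQR = 46 - 29 = 17
Final answer: 17


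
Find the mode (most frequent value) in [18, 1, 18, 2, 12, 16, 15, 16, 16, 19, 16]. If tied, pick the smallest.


Count the frequency of each value:
  1 appears 1 time(s)
  2 appears 1 time(s)
  12 appears 1 time(s)
  15 appears 1 time(s)
  16 appears 4 time(s)
  18 appears 2 time(s)
  19 appears 1 time(s)
Maximum frequency is 4.
Only 16 reaches that frequency, so it is the mode.
Final answer: 16


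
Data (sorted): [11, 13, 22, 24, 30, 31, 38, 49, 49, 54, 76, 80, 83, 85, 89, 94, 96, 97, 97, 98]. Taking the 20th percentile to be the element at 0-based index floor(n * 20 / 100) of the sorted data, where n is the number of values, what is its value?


The dataset has n = 20 elements.
Index = floor(20 * 20 / 100) = floor(400 / 100) = floor(4) = 4
Counting from index 0 in the sorted data, the element at index 4 is 30.
Final answer: 30


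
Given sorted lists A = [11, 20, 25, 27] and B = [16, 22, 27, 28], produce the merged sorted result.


List A: [11, 20, 25, 27]
List B: [16, 22, 27, 28]
Repeatedly compare the front elements and take the smaller:
  11 vs 16 -> take 11
  20 vs 16 -> take 16
  20 vs 22 -> take 20
  25 vs 22 -> take 22
  25 vs 27 -> take 25
  27 vs 27 -> take 27
  A is exhausted; append the rest of B: [27, 28]
Final answer: [11, 16, 20, 22, 25, 27, 27, 28]


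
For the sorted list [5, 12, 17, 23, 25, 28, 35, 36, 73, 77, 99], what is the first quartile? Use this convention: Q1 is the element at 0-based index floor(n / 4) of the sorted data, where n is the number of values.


The list has n = 11 elements.
Q1 index = floor(11 / 4) = floor(2.75) = 2
Counting from index 0 in the sorted data, the element at index 2 is 17.
Final answer: 17


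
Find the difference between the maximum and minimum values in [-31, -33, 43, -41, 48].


Maximum value: 48
Minimum value: -41
Range = 48 - (-41) = 89
Final answer: 89


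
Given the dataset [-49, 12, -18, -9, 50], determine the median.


First, sort the list: [-49, -18, -9, 12, 50]
The list has 5 elements (odd count).
The middle index is 2 (0-based), and the element there is -9.
Final answer: -9


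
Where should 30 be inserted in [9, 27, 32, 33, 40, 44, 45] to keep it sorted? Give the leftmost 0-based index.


List is sorted: [9, 27, 32, 33, 40, 44, 45]
We need the leftmost position where 30 can be inserted, i.e. the first index whose element is >= 30 (or the end of the list if none is).
Binary search with low=0, high=7 (0-based indices):
  low=0, high=7, mid=3: a[3]=33 >= 30, so high = 3
  low=0, high=3, mid=1: a[1]=27 < 30, so low = 2
  low=2, high=3, mid=2: a[2]=32 >= 30, so high = 2
Now low = high = 2, so the insertion index is 2.
Final answer: 2


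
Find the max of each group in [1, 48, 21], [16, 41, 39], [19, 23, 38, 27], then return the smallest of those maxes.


Find max of each group:
  Group 1: [1, 48, 21] -> max = 48
  Group 2: [16, 41, 39] -> max = 41
  Group 3: [19, 23, 38, 27] -> max = 38
Maxes: [48, 41, 38]
Minimum of maxes = 38
Final answer: 38


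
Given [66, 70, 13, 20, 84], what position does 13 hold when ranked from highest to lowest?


Sort descending: [84, 70, 66, 20, 13]
Find 13 in the sorted list.
13 is at position 5.
Final answer: 5


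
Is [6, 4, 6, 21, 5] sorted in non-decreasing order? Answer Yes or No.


Check consecutive pairs:
  6 <= 4? False
  4 <= 6? True
  6 <= 21? True
  21 <= 5? False
2 consecutive pair(s) are out of order, so the list is not sorted.
Final answer: No


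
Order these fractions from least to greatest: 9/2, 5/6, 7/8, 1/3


Convert to decimal for comparison:
  9/2 = 4.5
  5/6 = 0.8333
  7/8 = 0.875
  1/3 = 0.3333
Decimals in increasing order: 0.3333 < 0.8333 < 0.875 < 4.5
Writing each back as its fraction gives the sorted order.
Final answer: 1/3, 5/6, 7/8, 9/2


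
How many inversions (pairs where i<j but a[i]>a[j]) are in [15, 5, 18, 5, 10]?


For each element, count the later elements that are smaller than it:
  15 (index 0): smaller elements after it = [5, 5, 10] -> 3
  5 (index 1): smaller elements after it = [] -> 0
  18 (index 2): smaller elements after it = [5, 10] -> 2
  5 (index 3): smaller elements after it = [] -> 0
Total inversions = 3 + 0 + 2 + 0 = 5
Final answer: 5


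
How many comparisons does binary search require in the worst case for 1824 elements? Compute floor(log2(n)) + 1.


Binary search halves the search space each step.
Maximum comparisons = floor(log2(1824)) + 1
log2(1824) = 10.8329
floor(log2(1824)) = 10, so 10 + 1 = 11
Final answer: 11


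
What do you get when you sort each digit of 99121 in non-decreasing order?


The number 99121 has digits: 9, 9, 1, 2, 1
Sorted: 1, 1, 2, 9, 9
Joining the sorted digits gives the result.
Final answer: 11299


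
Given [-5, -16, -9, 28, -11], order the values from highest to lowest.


Original list: [-5, -16, -9, 28, -11]
Repeatedly take the largest remaining element:
  Remaining [-5, -16, -9, 28, -11] -> largest is 28
  Remaining [-5, -16, -9, -11] -> largest is -5
  Remaining [-16, -9, -11] -> largest is -9
  Remaining [-16, -11] -> largest is -11
  Remaining [-16] -> largest is -16
Collecting the picks in order gives the descending list.
Final answer: [28, -5, -9, -11, -16]


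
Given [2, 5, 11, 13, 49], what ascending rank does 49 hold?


Sort ascending: [2, 5, 11, 13, 49]
Find 49 in the sorted list.
49 is at position 5 (1-indexed).
Final answer: 5


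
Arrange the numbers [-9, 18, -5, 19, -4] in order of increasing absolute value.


Compute absolute values:
  |-9| = 9
  |18| = 18
  |-5| = 5
  |19| = 19
  |-4| = 4
Absolute values in increasing order: 4 < 5 < 9 < 18 < 19
Listing the original numbers in that order gives the answer.
Final answer: [-4, -5, -9, 18, 19]


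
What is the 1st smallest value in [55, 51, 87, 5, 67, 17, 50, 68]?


Sort ascending: [5, 17, 50, 51, 55, 67, 68, 87]
The 1st element (1-indexed) is at index 0.
Value = 5
Final answer: 5


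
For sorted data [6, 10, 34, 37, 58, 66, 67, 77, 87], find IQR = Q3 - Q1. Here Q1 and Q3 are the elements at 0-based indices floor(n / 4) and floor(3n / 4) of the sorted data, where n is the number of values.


The data has n = 9 elements.
Q1 index = floor(9 / 4) = floor(2.25) = 2; Q3 index = floor(3 * 9 / 4) = floor(6.75) = 6
Q1 = element at index 2 = 34
Q3 = element at index 6 = 67
IQR = 67 - 34 = 33
Final answer: 33


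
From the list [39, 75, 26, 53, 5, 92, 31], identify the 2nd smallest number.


Sort ascending: [5, 26, 31, 39, 53, 75, 92]
The 2nd element (1-indexed) is at index 1.
Value = 26
Final answer: 26


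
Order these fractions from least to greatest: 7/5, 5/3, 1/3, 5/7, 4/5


Convert to decimal for comparison:
  7/5 = 1.4
  5/3 = 1.6667
  1/3 = 0.3333
  5/7 = 0.7143
  4/5 = 0.8
Decimals in increasing order: 0.3333 < 0.7143 < 0.8 < 1.4 < 1.6667
Writing each back as its fraction gives the sorted order.
Final answer: 1/3, 5/7, 4/5, 7/5, 5/3


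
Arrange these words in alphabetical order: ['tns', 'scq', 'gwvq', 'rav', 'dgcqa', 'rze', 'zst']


Compare strings character by character (the first differing letter decides):
  'dgcqa' < 'gwvq' since 'd' < 'g' at position 1
  'gwvq' < 'rav' since 'g' < 'r' at position 1
  'rav' < 'rze' since 'a' < 'z' at position 2
  'rze' < 'scq' since 'r' < 's' at position 1
  'scq' < 'tns' since 's' < 't' at position 1
  'tns' < 'zst' since 't' < 'z' at position 1
Chaining these comparisons gives the alphabetical order.
Final answer: ['dgcqa', 'gwvq', 'rav', 'rze', 'scq', 'tns', 'zst']


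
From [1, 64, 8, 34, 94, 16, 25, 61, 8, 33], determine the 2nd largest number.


Sort descending: [94, 64, 61, 34, 33, 25, 16, 8, 8, 1]
The 2nd element (1-indexed) is at index 1.
Value = 64
Final answer: 64


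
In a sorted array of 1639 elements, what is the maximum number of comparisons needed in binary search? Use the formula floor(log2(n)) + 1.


Binary search halves the search space each step.
Maximum comparisons = floor(log2(1639)) + 1
log2(1639) = 10.6786
floor(log2(1639)) = 10, so 10 + 1 = 11
Final answer: 11


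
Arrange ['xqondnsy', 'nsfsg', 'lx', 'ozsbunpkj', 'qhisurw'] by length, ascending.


Compute lengths:
  'xqondnsy' has length 8
  'nsfsg' has length 5
  'lx' has length 2
  'ozsbunpkj' has length 9
  'qhisurw' has length 7
Lengths in increasing order: 2 < 5 < 7 < 8 < 9
Listing the words in that order gives the answer.
Final answer: ['lx', 'nsfsg', 'qhisurw', 'xqondnsy', 'ozsbunpkj']


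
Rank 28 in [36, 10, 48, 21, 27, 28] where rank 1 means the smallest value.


Sort ascending: [10, 21, 27, 28, 36, 48]
Find 28 in the sorted list.
28 is at position 4 (1-indexed).
Final answer: 4


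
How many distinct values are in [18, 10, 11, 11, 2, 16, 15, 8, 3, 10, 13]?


List all unique values:
Distinct values: [2, 3, 8, 10, 11, 13, 15, 16, 18]
Count = 9
Final answer: 9


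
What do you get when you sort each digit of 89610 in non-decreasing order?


The number 89610 has digits: 8, 9, 6, 1, 0
Sorted: 0, 1, 6, 8, 9
Joining the sorted digits gives the result.
Final answer: 01689


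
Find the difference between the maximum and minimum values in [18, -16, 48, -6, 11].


Maximum value: 48
Minimum value: -16
Range = 48 - (-16) = 64
Final answer: 64


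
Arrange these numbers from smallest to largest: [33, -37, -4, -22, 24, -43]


Original list: [33, -37, -4, -22, 24, -43]
Repeatedly take the smallest remaining element:
  Remaining [33, -37, -4, -22, 24, -43] -> smallest is -43
  Remaining [33, -37, -4, -22, 24] -> smallest is -37
  Remaining [33, -4, -22, 24] -> smallest is -22
  Remaining [33, -4, 24] -> smallest is -4
  Remaining [33, 24] -> smallest is 24
  Remaining [33] -> smallest is 33
Collecting the picks in order gives the sorted list.
Final answer: [-43, -37, -22, -4, 24, 33]


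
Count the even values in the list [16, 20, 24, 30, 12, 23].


Check each element:
  16 is even
  20 is even
  24 is even
  30 is even
  12 is even
  23 is odd
Evens: [16, 20, 24, 30, 12]
Count of evens = 5
Final answer: 5


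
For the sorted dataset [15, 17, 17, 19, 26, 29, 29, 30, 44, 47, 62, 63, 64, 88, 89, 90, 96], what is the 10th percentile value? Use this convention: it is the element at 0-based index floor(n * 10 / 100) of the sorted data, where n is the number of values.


The dataset has n = 17 elements.
Index = floor(17 * 10 / 100) = floor(170 / 100) = floor(1.7) = 1
Counting from index 0 in the sorted data, the element at index 1 is 17.
Final answer: 17


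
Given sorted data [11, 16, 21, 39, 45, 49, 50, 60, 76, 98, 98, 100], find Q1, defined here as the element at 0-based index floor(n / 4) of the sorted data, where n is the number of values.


The list has n = 12 elements.
Q1 index = floor(12 / 4) = floor(3) = 3
Counting from index 0 in the sorted data, the element at index 3 is 39.
Final answer: 39


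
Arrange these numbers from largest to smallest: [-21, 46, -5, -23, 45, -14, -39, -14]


Original list: [-21, 46, -5, -23, 45, -14, -39, -14]
Repeatedly take the largest remaining element:
  Remaining [-21, 46, -5, -23, 45, -14, -39, -14] -> largest is 46
  Remaining [-21, -5, -23, 45, -14, -39, -14] -> largest is 45
  Remaining [-21, -5, -23, -14, -39, -14] -> largest is -5
  Remaining [-21, -23, -14, -39, -14] -> largest is -14
  Remaining [-21, -23, -39, -14] -> largest is -14
  Remaining [-21, -23, -39] -> largest is -21
  Remaining [-23, -39] -> largest is -23
  Remaining [-39] -> largest is -39
Collecting the picks in order gives the descending list.
Final answer: [46, 45, -5, -14, -14, -21, -23, -39]


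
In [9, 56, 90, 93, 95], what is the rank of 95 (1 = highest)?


Sort descending: [95, 93, 90, 56, 9]
Find 95 in the sorted list.
95 is at position 1.
Final answer: 1


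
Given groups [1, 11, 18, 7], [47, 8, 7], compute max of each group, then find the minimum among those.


Find max of each group:
  Group 1: [1, 11, 18, 7] -> max = 18
  Group 2: [47, 8, 7] -> max = 47
Maxes: [18, 47]
Minimum of maxes = 18
Final answer: 18


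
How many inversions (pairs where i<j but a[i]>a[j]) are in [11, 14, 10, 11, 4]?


For each element, count the later elements that are smaller than it:
  11 (index 0): smaller elements after it = [10, 4] -> 2
  14 (index 1): smaller elements after it = [10, 11, 4] -> 3
  10 (index 2): smaller elements after it = [4] -> 1
  11 (index 3): smaller elements after it = [4] -> 1
Total inversions = 2 + 3 + 1 + 1 = 7
Final answer: 7


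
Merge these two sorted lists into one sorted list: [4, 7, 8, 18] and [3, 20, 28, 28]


List A: [4, 7, 8, 18]
List B: [3, 20, 28, 28]
Repeatedly compare the front elements and take the smaller:
  4 vs 3 -> take 3
  4 vs 20 -> take 4
  7 vs 20 -> take 7
  8 vs 20 -> take 8
  18 vs 20 -> take 18
  A is exhausted; append the rest of B: [20, 28, 28]
Final answer: [3, 4, 7, 8, 18, 20, 28, 28]


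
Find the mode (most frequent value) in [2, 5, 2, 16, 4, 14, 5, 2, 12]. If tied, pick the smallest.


Count the frequency of each value:
  2 appears 3 time(s)
  4 appears 1 time(s)
  5 appears 2 time(s)
  12 appears 1 time(s)
  14 appears 1 time(s)
  16 appears 1 time(s)
Maximum frequency is 3.
Only 2 reaches that frequency, so it is the mode.
Final answer: 2


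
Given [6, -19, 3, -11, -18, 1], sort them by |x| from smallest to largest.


Compute absolute values:
  |6| = 6
  |-19| = 19
  |3| = 3
  |-11| = 11
  |-18| = 18
  |1| = 1
Absolute values in increasing order: 1 < 3 < 6 < 11 < 18 < 19
Listing the original numbers in that order gives the answer.
Final answer: [1, 3, 6, -11, -18, -19]


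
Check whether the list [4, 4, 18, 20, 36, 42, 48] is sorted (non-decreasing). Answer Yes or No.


Check consecutive pairs:
  4 <= 4? True
  4 <= 18? True
  18 <= 20? True
  20 <= 36? True
  36 <= 42? True
  42 <= 48? True
Every consecutive pair is in order, so the list is non-decreasing.
Final answer: Yes


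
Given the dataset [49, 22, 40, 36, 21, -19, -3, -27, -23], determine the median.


First, sort the list: [-27, -23, -19, -3, 21, 22, 36, 40, 49]
The list has 9 elements (odd count).
The middle index is 4 (0-based), and the element there is 21.
Final answer: 21


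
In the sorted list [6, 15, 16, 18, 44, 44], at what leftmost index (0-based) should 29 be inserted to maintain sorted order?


List is sorted: [6, 15, 16, 18, 44, 44]
We need the leftmost position where 29 can be inserted, i.e. the first index whose element is >= 29 (or the end of the list if none is).
Binary search with low=0, high=6 (0-based indices):
  low=0, high=6, mid=3: a[3]=18 < 29, so low = 4
  low=4, high=6, mid=5: a[5]=44 >= 29, so high = 5
  low=4, high=5, mid=4: a[4]=44 >= 29, so high = 4
Now low = high = 4, so the insertion index is 4.
Final answer: 4


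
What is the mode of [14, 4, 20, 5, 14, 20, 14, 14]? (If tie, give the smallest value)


Count the frequency of each value:
  4 appears 1 time(s)
  5 appears 1 time(s)
  14 appears 4 time(s)
  20 appears 2 time(s)
Maximum frequency is 4.
Only 14 reaches that frequency, so it is the mode.
Final answer: 14
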